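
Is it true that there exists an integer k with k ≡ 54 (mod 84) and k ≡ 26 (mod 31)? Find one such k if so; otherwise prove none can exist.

k = 894

Since 84 and 31 share no common factor, CRT says the pair of congruences has a solution (unique mod 2604).
Any solution of the first congruence is k = 54 + 84t; substituting into the second, 84t ≡ 26 − 54 ≡ 3 (mod 31).
84 ≡ 22 (mod 31), so this reads 22t ≡ 3 (mod 31). Note 22·24 = 528 ≡ 1 (mod 31) (as 528 − 1 = 17·31), so 22⁻¹ ≡ 24.
Multiplying by 24: t ≡ 24·3 = 72 ≡ 10 (mod 31).
Taking t = 10 gives k = 54 + 84·10 = 894.
Verify: 894 = 10·84 + 54 and 894 = 28·31 + 26. ✓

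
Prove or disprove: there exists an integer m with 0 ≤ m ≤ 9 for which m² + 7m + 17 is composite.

m = 5

At m = 5: 5² + 7·5 + 17 = 77 = 7·11, which is composite.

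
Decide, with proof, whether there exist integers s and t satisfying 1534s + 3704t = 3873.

No such integers exist.

gcd(1534, 3704) = 2, so every integer of the form 1534s + 3704t is a multiple of 2.
However 3873 leaves remainder 1 on division by 2.
So the equation is unsolvable over ℤ.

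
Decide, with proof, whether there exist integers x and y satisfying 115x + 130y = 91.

Both 115 and 130 are divisible by gcd(115, 130) = 5, hence so is any combination 115x + 130y.
But 91 is not a multiple of 5 (it leaves remainder 1).
Therefore 115x + 130y = 91 has no solution in integers.

There are no such integers.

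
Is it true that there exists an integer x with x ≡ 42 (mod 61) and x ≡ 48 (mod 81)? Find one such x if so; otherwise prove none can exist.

The moduli 61 and 81 are coprime, so by the Chinese Remainder Theorem a unique solution modulo 4941 exists.
Write x = 42 + 61t and require 42 + 61t ≡ 48 (mod 81), i.e. 61t ≡ 6 (mod 81).
To invert 61 modulo 81: 81 = 1·61 + 20, 61 = 3·20 + 1, 20 = 20·1 + 0, and unwinding, 1 = 61 − 3·20 = 61 − 3·(81 − 1·61) = −3·81 + 4·61. Thus 61⁻¹ ≡ 4 (mod 81).
Multiplying by 4: t ≡ 4·6 = 24 (mod 81).
Taking t = 24 gives x = 42 + 61·24 = 1506.
Indeed 1506 ≡ 42 (mod 61) and 1506 ≡ 48 (mod 81).

x = 1506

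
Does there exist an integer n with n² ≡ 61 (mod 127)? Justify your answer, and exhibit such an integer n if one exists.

n = 76

Take n = 76. Then 76² = 5776 = 45·127 + 61, so 76² ≡ 61 (mod 127).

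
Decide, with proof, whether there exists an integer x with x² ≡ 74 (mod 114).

There is no such integer.

Work modulo the divisor 3 of 114. If x² ≡ 74 (mod 114) then x² ≡ 2 (mod 3).
Computing x² mod 3 for x = 0, 1, …, 1 (enough, by the symmetry x ↦ 3 − x) gives 0, 1.
The set of squares mod 3 is therefore {0, 1}, which does not contain 2.
Hence no integer x has x² ≡ 74 (mod 114).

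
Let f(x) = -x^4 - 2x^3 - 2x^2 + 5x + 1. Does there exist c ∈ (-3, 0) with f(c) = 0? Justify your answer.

Such a root exists.

f(-3) = -59 and f(0) = 1, which have opposite signs.
Since f is a polynomial it is continuous on [-3, 0].
By the Intermediate Value Theorem, f takes the value 0 somewhere in the open interval.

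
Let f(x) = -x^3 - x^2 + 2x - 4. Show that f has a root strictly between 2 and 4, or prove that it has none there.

No such root exists.

f(2) = -12 and f(4) = -76, both negative, so a sign-change argument is unavailable; we show f keeps this sign on the whole interval.
Shift to the endpoint 2: with x = 2 + u (0 < u < 2), one computes f(2 + u) = -u^3 - 7u^2 - 14u - 12.
All 4 nonzero coefficients of this polynomial in u are negative; hence for u > 0 the value is a sum of negative terms (the constant -12 among them).
So f is strictly negative on (2, 4); no root exists in the interval.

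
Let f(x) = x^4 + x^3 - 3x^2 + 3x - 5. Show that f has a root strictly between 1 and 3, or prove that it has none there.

Yes, f has a root in the interval.

f(1) = -3 and f(3) = 85, which have opposite signs.
f is continuous everywhere (it is a polynomial), in particular on [1, 3].
By the Intermediate Value Theorem f must vanish at some point of (1, 3).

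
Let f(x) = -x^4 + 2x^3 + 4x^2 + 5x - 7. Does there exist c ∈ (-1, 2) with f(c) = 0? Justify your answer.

f(-1) = -11 and f(2) = 19, which have opposite signs.
As a polynomial, f is continuous on every closed interval.
By the Intermediate Value Theorem f must vanish at some point of (-1, 2).

Such a root exists.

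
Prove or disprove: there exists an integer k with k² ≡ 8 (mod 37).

No, no such integer exists.

Apply Euler's criterion with the prime 37: 8 is a quadratic residue iff 8^18 ≡ 1 (mod 37), and a non-residue iff it is ≡ −1.
Squaring successively (mod 37): 8^2 = 64 ≡ 27; 8^4 ≡ 27² = 729 ≡ 26; 8^8 ≡ 26² = 676 ≡ 10; 8^16 ≡ 10² = 100 ≡ 26.
Since 18 = 16 + 2, 8^18 ≡ 26 · 27; multiplying out mod 37: 26·27 = 702 ≡ 36. Thus 8^18 ≡ 36 ≡ −1 (mod 37).
The value −1 means 8 is a non-residue modulo 37, so k² ≡ 8 (mod 37) is impossible.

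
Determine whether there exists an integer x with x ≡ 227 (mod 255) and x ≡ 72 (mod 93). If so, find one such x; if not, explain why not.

gcd(255, 93) = 3. If x ≡ 227 (mod 255) and x ≡ 72 (mod 93), then x ≡ 227 (mod 3) and x ≡ 72 (mod 3).
However 227 ≡ 2 and 72 ≡ 0 (mod 3), and 2 ≠ 0.
Therefore no such x exists.

No, no such integer exists.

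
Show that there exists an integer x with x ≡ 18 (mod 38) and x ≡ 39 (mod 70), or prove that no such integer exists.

No such integer exists.

Both moduli are multiples of 2 = gcd(38, 70), so any solution would satisfy x ≡ 18 and x ≡ 39 modulo 2 simultaneously.
However 18 ≡ 0 and 39 ≡ 1 (mod 2), and 0 ≠ 1.
Therefore no such x exists.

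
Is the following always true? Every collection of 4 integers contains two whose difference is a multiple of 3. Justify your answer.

Partition the integers by their residue mod 3; there are 3 classes.
Placing 4 integers into 3 classes, some class receives at least two — say a and b.
Then a ≡ b (mod 3), i.e. 3 ∣ (a − b).

Yes, this is always true.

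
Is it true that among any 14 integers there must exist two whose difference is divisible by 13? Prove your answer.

Partition the integers by their residue mod 13; there are 13 classes.
Placing 14 integers into 13 classes, some class receives at least two — say a and b.
Equal remainders mean a − b ≡ 0 (mod 13), so 13 divides their difference.

Yes, this is always true.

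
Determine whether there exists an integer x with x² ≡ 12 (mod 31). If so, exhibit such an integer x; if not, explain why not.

There is no such integer.

31 is prime, so by Euler's criterion 12 is a square mod 31 iff 12^((31−1)/2) = 12^15 ≡ 1 (mod 31).
Squaring successively (mod 31): 12^2 = 144 ≡ 20; 12^4 ≡ 20² = 400 ≡ 28; 12^8 ≡ 28² = 784 ≡ 9.
Since 15 = 8 + 4 + 2 + 1, 12^15 ≡ 9 · 28 · 20 · 12; multiplying out mod 31: 9·28 = 252 ≡ 4, then 4·20 = 80 ≡ 18, then 18·12 = 216 ≡ 30. Thus 12^15 ≡ 30 ≡ −1 (mod 31).
The value −1 means 12 is a non-residue modulo 31, so x² ≡ 12 (mod 31) is impossible.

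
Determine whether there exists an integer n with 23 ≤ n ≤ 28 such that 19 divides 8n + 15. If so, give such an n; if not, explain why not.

For n = 23, 24, …, 28 the values of 8n + 15 modulo 19 are 9, 17, 6, 14, 3, 11 respectively.
None is 0, so 19 never divides 8n + 15 on this range.

No such integer n in that range exists.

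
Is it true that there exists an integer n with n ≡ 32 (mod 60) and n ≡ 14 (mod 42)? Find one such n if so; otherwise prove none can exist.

n = 392

gcd(60, 42) = 6. A simultaneous solution exists iff 32 ≡ 14 (mod 6); here 32 mod 6 = 2 = 14 mod 6, so it does.
Step through n = 32, 32 + 60, 32 + 2·60, …: the values 32, 92, 152, 212, 272, 332, 392 reduce mod 42 to 32, 8, 26, 2, 20, 38, 14. The value 392 hits 14.
Indeed 392 ≡ 32 (mod 60) and 392 ≡ 14 (mod 42).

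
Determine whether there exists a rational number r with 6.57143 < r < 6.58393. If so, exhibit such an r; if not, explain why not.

Multiplying by 12: 12·6.57143 = 78.85716 and 12·6.58393 = 79.00716, so the integer 79 lies strictly between them.
Hence 79/12 is a rational number with 6.57143 < 79/12 < 6.58393.

r = 79/12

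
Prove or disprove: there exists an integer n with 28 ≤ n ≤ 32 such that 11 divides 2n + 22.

For n = 28, 29, …, 32 the values of 2n + 22 modulo 11 are 1, 3, 5, 7, 9 respectively.
The residue 0 does not occur, so no n in [28, 32] makes 2n + 22 a multiple of 11.

There is no such integer n in that range.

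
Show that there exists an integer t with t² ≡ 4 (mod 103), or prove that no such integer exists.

t = 101

Take t = 101. Then 101² = 10201 = 99·103 + 4, so 101² ≡ 4 (mod 103).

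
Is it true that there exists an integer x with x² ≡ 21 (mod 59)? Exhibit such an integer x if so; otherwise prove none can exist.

x = 27

x = 27 works: 27² = 729, and 729 − 21 = 708 = 12·59.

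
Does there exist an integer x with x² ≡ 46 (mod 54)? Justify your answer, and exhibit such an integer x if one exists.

Take x = 44. Then 44² = 1936 = 35·54 + 46, so 44² ≡ 46 (mod 54).

x = 44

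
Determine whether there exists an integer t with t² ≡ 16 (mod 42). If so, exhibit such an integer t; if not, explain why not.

Take t = 4. Then 4² = 16, and since 0 ≤ 16 < 42 this is already reduced: 4² ≡ 16 (mod 42).

t = 4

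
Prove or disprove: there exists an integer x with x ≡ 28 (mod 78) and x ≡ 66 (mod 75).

No such integer exists.

Reduce both congruences modulo 3, which divides 78 and 75: they say x ≡ 28 (mod 3) and x ≡ 66 (mod 3).
These are incompatible: 28 − 66 = -38 is not divisible by 3.
So no integer satisfies both congruences.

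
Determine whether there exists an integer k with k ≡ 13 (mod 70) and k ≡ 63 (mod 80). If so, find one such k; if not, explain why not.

gcd(70, 80) = 10. A simultaneous solution exists iff 13 ≡ 63 (mod 10); here 13 mod 10 = 3 = 63 mod 10, so it does.
The integers ≡ 13 (mod 70) are 13, 83, 153, 223, …; their remainders mod 80 are 13, 3, 73, 63, so k = 223 is the first that is ≡ 63 (mod 80).
Check: 223 mod 70 = 13, 223 mod 80 = 63. ✓

k = 223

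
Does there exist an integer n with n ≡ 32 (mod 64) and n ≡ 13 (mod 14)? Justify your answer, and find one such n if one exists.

Reduce both congruences modulo 2, which divides 64 and 14: they say n ≡ 32 (mod 2) and n ≡ 13 (mod 2).
But 32 mod 2 = 0 while 13 mod 2 = 1, a contradiction.
So no integer satisfies both congruences.

No, no such integer exists.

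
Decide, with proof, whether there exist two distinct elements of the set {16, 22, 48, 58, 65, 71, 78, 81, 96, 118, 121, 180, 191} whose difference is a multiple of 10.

Reduce each element mod 10: 16↦6, 22↦2, 48↦8, 58↦8, 65↦5, 71↦1, 78↦8, 81↦1, 96↦6, 118↦8, 121↦1, 180↦0, 191↦1. The residue 6 repeats (at 16 and 96), and 96 − 16 = 80 = 8·10.

The pair (16, 96) works.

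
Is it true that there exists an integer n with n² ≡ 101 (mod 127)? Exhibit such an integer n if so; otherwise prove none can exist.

No such integer exists.

Apply Euler's criterion with the prime 127: 101 is a quadratic residue iff 101^63 ≡ 1 (mod 127), and a non-residue iff it is ≡ −1.
Repeated squaring mod 127: 101^2 = 10201 ≡ 41; 101^4 ≡ 41² = 1681 ≡ 30; 101^8 ≡ 30² = 900 ≡ 11; 101^16 ≡ 11² = 121 ≡ 121; 101^32 ≡ 121² = 14641 ≡ 36.
Since 63 = 32 + 16 + 8 + 4 + 2 + 1, 101^63 ≡ 36 · 121 · 11 · 30 · 41 · 101; multiplying out mod 127: 36·121 = 4356 ≡ 38, then 38·11 = 418 ≡ 37, then 37·30 = 1110 ≡ 94, then 94·41 = 3854 ≡ 44, then 44·101 = 4444 ≡ 126. Thus 101^63 ≡ 126 ≡ −1 (mod 127).
By Euler's criterion 101 is a quadratic non-residue mod 127: no n satisfies n² ≡ 101 (mod 127).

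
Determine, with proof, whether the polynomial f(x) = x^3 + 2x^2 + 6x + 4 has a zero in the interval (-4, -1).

f(-4) = -52 and f(-1) = -1, both negative.
The derivative f'(x) = 3x^2 + 4x + 6 is a quadratic with discriminant 4² − 4·3·6 = -56 < 0; it never vanishes, so it is always positive (sign of the leading coefficient).
Hence f is strictly increasing on ℝ, and in particular on [-4, -1]. A strictly monotone function with same-sign endpoint values stays negative on the whole interval, so f has no zero in (-4, -1).

No.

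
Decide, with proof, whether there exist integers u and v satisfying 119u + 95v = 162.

u = 78, v = -96

119 and 95 are coprime, so 119u + 95v ranges over all of ℤ.
Run the Euclidean algorithm on 119 and 95: 119 = 1·95 + 24, 95 = 3·24 + 23, 24 = 1·23 + 1, 23 = 23·1 + 0.
Unwinding: 1 = 24 − 1·23 = 24 − (95 − 3·24) = −95 + 4·24 = −95 + 4·(119 − 1·95) = 4·119 − 5·95, i.e. 119·4 + 95·(-5) = 1.
Multiplying through by 162: u = 4·162 = 648, v = (-5)·162 = -810 is a solution.
Subtracting 6·95 from u and adding 6·119 to v gives the tidier solution (78, -96).
Check: 119·78 + 95·(-96) = 9282 − 9120 = 162. ✓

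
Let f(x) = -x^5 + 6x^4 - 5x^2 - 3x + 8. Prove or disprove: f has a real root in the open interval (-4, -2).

No.

f(-4) = 2500 and f(-2) = 122, both positive, so a sign-change argument is unavailable; we show f keeps this sign on the whole interval.
Substitute x = -2 − u, where 0 < u < 2 on the interval. Expanding, f(-2 − u) = u^5 + 16u^4 + 88u^3 + 219u^2 + 255u + 122.
All 6 nonzero coefficients of this polynomial in u are positive; hence for u > 0 the value is a sum of positive terms (the constant 122 among them).
Therefore f(x) > 0 throughout (-4, -2), and f has no zero there.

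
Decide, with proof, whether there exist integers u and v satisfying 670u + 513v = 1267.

670 and 513 are coprime, so 670u + 513v ranges over all of ℤ.
Run the Euclidean algorithm on 670 and 513: 670 = 1·513 + 157, 513 = 3·157 + 42, 157 = 3·42 + 31, 42 = 1·31 + 11, 31 = 2·11 + 9, 11 = 1·9 + 2, 9 = 4·2 + 1, 2 = 2·1 + 0.
Working back up the chain: 1 = 9 − 4·2 = 9 − 4·(11 − 1·9) = −4·11 + 5·9 = −4·11 + 5·(31 − 2·11) = 5·31 − 14·11 = 5·31 − 14·(42 − 1·31) = −14·42 + 19·31 = −14·42 + 19·(157 − 3·42) = 19·157 − 71·42 = 19·157 − 71·(513 − 3·157) = −71·513 + 232·157 = −71·513 + 232·(670 − 1·513) = 232·670 − 303·513. So 670·232 + 513·(-303) = 1.
Scaling by 1267 gives the particular solution (u, v) = (293944, -383901).
The general solution is u = 293944 + 513k, v = -383901 − 670k; taking k = -572 gives the smaller pair u = 508, v = -661.
Check: 670·508 + 513·(-661) = 340360 − 339093 = 1267. ✓

u = 508, v = -661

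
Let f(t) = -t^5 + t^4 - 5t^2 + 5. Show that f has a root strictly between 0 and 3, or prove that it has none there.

f(0) = 5 and f(3) = -202, which have opposite signs.
As a polynomial, f is continuous on every closed interval.
By the Intermediate Value Theorem f must vanish at some point of (0, 3).

Such a root exists.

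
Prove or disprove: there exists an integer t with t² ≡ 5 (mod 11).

t = 4

t = 4 works: 4² = 16, and 16 − 5 = 11 = 1·11.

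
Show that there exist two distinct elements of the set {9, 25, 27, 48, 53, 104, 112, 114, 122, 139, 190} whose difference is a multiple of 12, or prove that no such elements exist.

Residues mod 12: 9↦9, 25↦1, 27↦3, 48↦0, 53↦5, 104↦8, 112↦4, 114↦6, 122↦2, 139↦7, 190↦10.
These 11 residues are pairwise different, hence no difference of two elements is divisible by 12.

No such pair exists.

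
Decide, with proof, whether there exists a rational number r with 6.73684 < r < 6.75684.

r = 27/4

Look for a denominator N such that an integer falls strictly between N·6.73684 and N·6.75684. N = 4 works: 4·6.73684 = 26.94736 < 27 < 27.02736 = 4·6.75684.
Hence 27/4 is a rational number with 6.73684 < 27/4 < 6.75684.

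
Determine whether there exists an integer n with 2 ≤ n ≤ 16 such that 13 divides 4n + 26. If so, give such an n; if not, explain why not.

For n = 2, 3, …, 12 the values 34, 38, 42, 46, 50, 54, 58, 62, 66, 70, 74 are not multiples of 13. At n = 13 we get 4·13 + 26 = 78, and 78 = 13·6.

n = 13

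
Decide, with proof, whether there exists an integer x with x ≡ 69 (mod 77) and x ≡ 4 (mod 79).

The moduli 77 and 79 are coprime, so by the Chinese Remainder Theorem a unique solution modulo 6083 exists.
Any solution of the first congruence is x = 69 + 77t; substituting into the second, 77t ≡ 4 − 69 ≡ 14 (mod 79).
Note 77·39 = 3003 ≡ 1 (mod 79) (as 3003 − 1 = 38·79), so 77⁻¹ ≡ 39.
Multiplying by 39: t ≡ 39·14 = 546 ≡ 72 (mod 79).
With t = 72: x = 69 + 77·72 = 5613.
Indeed 5613 ≡ 69 (mod 77) and 5613 ≡ 4 (mod 79).

x = 5613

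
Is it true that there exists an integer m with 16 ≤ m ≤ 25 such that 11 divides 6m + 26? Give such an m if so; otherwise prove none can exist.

Scanning upward from m = 16 gives 122, 128, 134, 140, 146, 152, 158, 164, 170, none divisible by 11. At m = 25 we get 6·25 + 26 = 176, and 176 = 11·16.

m = 25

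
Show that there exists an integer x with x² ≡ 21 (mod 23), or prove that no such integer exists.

No such integer exists.

23 is prime, so by Euler's criterion 21 is a square mod 23 iff 21^((23−1)/2) = 21^11 ≡ 1 (mod 23).
Repeated squaring mod 23: 21^2 = 441 ≡ 4; 21^4 ≡ 4² = 16 ≡ 16; 21^8 ≡ 16² = 256 ≡ 3.
Since 11 = 8 + 2 + 1, 21^11 ≡ 3 · 4 · 21; multiplying out mod 23: 3·4 = 12 ≡ 12, then 12·21 = 252 ≡ 22. Thus 21^11 ≡ 22 ≡ −1 (mod 23).
By Euler's criterion 21 is a quadratic non-residue mod 23: no x satisfies x² ≡ 21 (mod 23).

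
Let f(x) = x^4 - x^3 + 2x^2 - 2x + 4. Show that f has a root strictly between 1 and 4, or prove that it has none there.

No such root exists.

The endpoint values f(1) = 4 and f(4) = 220 are both positive. Claim: f(x) > 0 for every x in (1, 4).
Shift to the endpoint 1: with x = 1 + u (0 < u < 3), one computes f(1 + u) = u^4 + 3u^3 + 5u^2 + 3u + 4.
All 5 nonzero coefficients of this polynomial in u are positive; hence for u > 0 the value is a sum of positive terms (the constant 4 among them).
Therefore f(x) > 0 throughout (1, 4), and f has no zero there.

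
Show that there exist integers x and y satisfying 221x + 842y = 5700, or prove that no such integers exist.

Since gcd(221, 842) = 1, every integer is an integer combination of 221 and 842.
Run the Euclidean algorithm on 842 and 221: 842 = 3·221 + 179, 221 = 1·179 + 42, 179 = 4·42 + 11, 42 = 3·11 + 9, 11 = 1·9 + 2, 9 = 4·2 + 1, 2 = 2·1 + 0.
Back-substituting, 1 = 9 − 4·2 = 9 − 4·(11 − 1·9) = −4·11 + 5·9 = −4·11 + 5·(42 − 3·11) = 5·42 − 19·11 = 5·42 − 19·(179 − 4·42) = −19·179 + 81·42 = −19·179 + 81·(221 − 1·179) = 81·221 − 100·179 = 81·221 − 100·(842 − 3·221) = −100·842 + 381·221; that is, 221·381 + 842·(-100) = 1.
Multiplying through by 5700: x = 381·5700 = 2171700, y = (-100)·5700 = -570000 is a solution.
Shifting by a multiple of (842, −221) keeps it a solution: x = 2171700 − 2579·842 = 182, y = -570000 + 2579·221 = -41.
Indeed 221·182 + 842·(-41) = 40222 − 34522 = 5700.

x = 182, y = -41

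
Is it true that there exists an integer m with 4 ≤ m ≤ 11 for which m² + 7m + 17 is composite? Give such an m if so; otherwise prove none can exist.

At m = 10: 10² + 7·10 + 17 = 187 = 11·17, which is composite.

m = 10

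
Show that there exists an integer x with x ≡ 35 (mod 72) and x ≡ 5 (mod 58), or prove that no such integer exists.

x = 179

The moduli are not coprime: gcd(72, 58) = 2. Compatibility requires 2 ∣ (5 − 35) = -30, which holds, so solutions exist.
Step through x = 35, 35 + 72, 35 + 2·72, …: the values 35, 107, 179 reduce mod 58 to 35, 49, 5. The value 179 hits 5.
Verify: 179 = 2·72 + 35 and 179 = 3·58 + 5. ✓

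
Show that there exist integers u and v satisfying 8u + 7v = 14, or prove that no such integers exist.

Since gcd(8, 7) = 1, every integer is an integer combination of 8 and 7.
Run the Euclidean algorithm on 8 and 7: 8 = 1·7 + 1, 7 = 7·1 + 0.
Working back up the chain: 1 = 8 − 1·7. So 8·1 + 7·(-1) = 1.
Times 14: 8·14 + 7·(-14) = 14, so (14, -14) solves it.
Shifting by a multiple of (7, −8) keeps it a solution: u = 14 − 2·7 = 0, v = -14 + 2·8 = 2.
Indeed 8·0 + 7·2 = 0 + 14 = 14.

u = 0, v = 2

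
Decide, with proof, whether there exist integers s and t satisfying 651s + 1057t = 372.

Any value of 651s + 1057t is a multiple of gcd(651, 1057) = 7.
But 372 is not a multiple of 7 (it leaves remainder 1).
Hence no integers s, t satisfy the equation.

There are no such integers.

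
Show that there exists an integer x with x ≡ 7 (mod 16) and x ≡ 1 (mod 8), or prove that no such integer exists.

gcd(16, 8) = 8. If x ≡ 7 (mod 16) and x ≡ 1 (mod 8), then x ≡ 7 (mod 8) and x ≡ 1 (mod 8).
These are incompatible: 7 − 1 = 6 is not divisible by 8.
Therefore no such x exists.

No such integer exists.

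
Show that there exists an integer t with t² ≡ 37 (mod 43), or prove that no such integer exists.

No such integer exists.

Apply Euler's criterion with the prime 43: 37 is a quadratic residue iff 37^21 ≡ 1 (mod 43), and a non-residue iff it is ≡ −1.
Squaring successively (mod 43): 37^2 = 1369 ≡ 36; 37^4 ≡ 36² = 1296 ≡ 6; 37^8 ≡ 6² = 36 ≡ 36; 37^16 ≡ 36² = 1296 ≡ 6.
Since 21 = 16 + 4 + 1, 37^21 ≡ 6 · 6 · 37; multiplying out mod 43: 6·6 = 36 ≡ 36, then 36·37 = 1332 ≡ 42. Thus 37^21 ≡ 42 ≡ −1 (mod 43).
The value −1 means 37 is a non-residue modulo 43, so t² ≡ 37 (mod 43) is impossible.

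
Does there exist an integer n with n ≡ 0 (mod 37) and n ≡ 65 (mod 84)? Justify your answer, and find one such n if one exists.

n = 1073

Since 37 and 84 share no common factor, CRT says the pair of congruences has a solution (unique mod 3108).
Any solution of the first congruence is n = 0 + 37t; substituting into the second, 37t ≡ 65 − 0 ≡ 65 (mod 84).
Note 37·25 = 925 ≡ 1 (mod 84) (as 925 − 1 = 11·84), so 37⁻¹ ≡ 25.
Therefore t ≡ 25·65 = 1625 ≡ 29 (mod 84).
Taking t = 29 gives n = 0 + 37·29 = 1073.
Check: 1073 mod 37 = 0, 1073 mod 84 = 65. ✓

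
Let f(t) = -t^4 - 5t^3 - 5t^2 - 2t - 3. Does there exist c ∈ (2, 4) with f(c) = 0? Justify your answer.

The endpoint values f(2) = -83 and f(4) = -667 are both negative. Claim: f(t) < 0 for every t in (2, 4).
Substitute t = 2 + u, where 0 < u < 2 on the interval. Expanding, f(2 + u) = -u^4 - 13u^3 - 59u^2 - 114u - 83.
All 5 nonzero coefficients of this polynomial in u are negative; hence for u > 0 the value is a sum of negative terms (the constant -83 among them).
Therefore f(t) < 0 throughout (2, 4), and f has no zero there.

No such root exists.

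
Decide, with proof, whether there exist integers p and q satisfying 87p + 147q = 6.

p = 44, q = -26

Every value of 87p + 147q is a multiple of gcd(87, 147) = 3; since 3 ∣ 6, solutions exist.
Dividing through by 3 reduces the equation to 29p + 49q = 2.
Dividing repeatedly: 49 = 1·29 + 20, 29 = 1·20 + 9, 20 = 2·9 + 2, 9 = 4·2 + 1, 2 = 2·1 + 0.
Unwinding: 1 = 9 − 4·2 = 9 − 4·(20 − 2·9) = −4·20 + 9·9 = −4·20 + 9·(29 − 1·20) = 9·29 − 13·20 = 9·29 − 13·(49 − 1·29) = −13·49 + 22·29, i.e. 29·22 + 49·(-13) = 1.
Scaling by 2 gives the particular solution (p, q) = (44, -26).
Indeed 87·44 + 147·(-26) = 3828 − 3822 = 6.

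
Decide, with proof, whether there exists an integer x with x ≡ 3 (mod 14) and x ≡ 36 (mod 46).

Both moduli are multiples of 2 = gcd(14, 46), so any solution would satisfy x ≡ 3 and x ≡ 36 modulo 2 simultaneously.
These are incompatible: 3 − 36 = -33 is not divisible by 2.
Hence the system has no solution.

No such integer exists.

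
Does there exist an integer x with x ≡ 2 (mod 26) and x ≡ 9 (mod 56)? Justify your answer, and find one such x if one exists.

No, no such integer exists.

Both moduli are multiples of 2 = gcd(26, 56), so any solution would satisfy x ≡ 2 and x ≡ 9 modulo 2 simultaneously.
These are incompatible: 2 − 9 = -7 is not divisible by 2.
Hence the system has no solution.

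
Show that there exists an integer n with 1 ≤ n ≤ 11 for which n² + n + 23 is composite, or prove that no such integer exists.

At n = 10: 10² + 10 + 23 = 133 = 7·19, which is composite.

n = 10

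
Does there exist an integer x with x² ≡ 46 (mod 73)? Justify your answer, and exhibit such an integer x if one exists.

x = 22 works: 22² = 484, and 484 − 46 = 438 = 6·73.

x = 22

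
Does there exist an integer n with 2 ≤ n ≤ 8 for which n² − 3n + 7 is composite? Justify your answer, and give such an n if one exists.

n = 6

At n = 6: 6² − 3·6 + 7 = 25 = 5·5, which is composite.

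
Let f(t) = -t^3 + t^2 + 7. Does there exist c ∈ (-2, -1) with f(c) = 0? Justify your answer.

f(-2) = 19 and f(-1) = 9, both positive, so a sign-change argument is unavailable; we show f keeps this sign on the whole interval.
Substitute t = -1 − u, where 0 < u < 1 on the interval. Expanding, f(-1 − u) = u^3 + 4u^2 + 5u + 9.
The nonzero coefficients here are all positive, so for u > 0 every term is positive (or zero), and the constant term 9 is strictly positive.
So f is strictly positive on (-2, -1); no root exists in the interval.

f has no root in that interval.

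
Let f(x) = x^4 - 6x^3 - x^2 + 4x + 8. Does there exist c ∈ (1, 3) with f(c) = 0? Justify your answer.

Yes, such a c exists.

f(1) = 6 and f(3) = -70, which have opposite signs.
As a polynomial, f is continuous on every closed interval.
By the Intermediate Value Theorem, f takes the value 0 somewhere in the open interval.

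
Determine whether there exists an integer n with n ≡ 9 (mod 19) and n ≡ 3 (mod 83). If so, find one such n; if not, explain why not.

gcd(19, 83) = 1, so the Chinese Remainder Theorem guarantees exactly one residue class mod 1577 satisfying both.
Any solution of the first congruence is n = 9 + 19t; substituting into the second, 19t ≡ 3 − 9 ≡ 77 (mod 83).
Since 19·35 = 665 = 8·83 + 1, the inverse of 19 mod 83 is 35.
Therefore t ≡ 35·77 = 2695 ≡ 39 (mod 83).
With t = 39: n = 9 + 19·39 = 750.
Verify: 750 = 39·19 + 9 and 750 = 9·83 + 3. ✓

n = 750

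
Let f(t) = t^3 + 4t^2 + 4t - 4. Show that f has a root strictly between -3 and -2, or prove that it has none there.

f(-3) = -7 and f(-2) = -4, both negative, so a sign-change argument is unavailable; we show f keeps this sign on the whole interval.
Shift to the endpoint -2: with t = -2 − u (0 < u < 1), one computes f(-2 − u) = -u^3 - 2u^2 - 4.
All 3 nonzero coefficients of this polynomial in u are negative; hence for u > 0 the value is a sum of negative terms (the constant -4 among them).
So f is strictly negative on (-3, -2); no root exists in the interval.

No such root exists.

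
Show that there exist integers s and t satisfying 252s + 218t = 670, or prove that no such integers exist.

Every value of 252s + 218t is a multiple of gcd(252, 218) = 2; since 2 ∣ 670, solutions exist.
Dividing through by 2 reduces the equation to 126s + 109t = 335.
Run the Euclidean algorithm on 126 and 109: 126 = 1·109 + 17, 109 = 6·17 + 7, 17 = 2·7 + 3, 7 = 2·3 + 1, 3 = 3·1 + 0.
Back-substituting, 1 = 7 − 2·3 = 7 − 2·(17 − 2·7) = −2·17 + 5·7 = −2·17 + 5·(109 − 6·17) = 5·109 − 32·17 = 5·109 − 32·(126 − 1·109) = −32·126 + 37·109; that is, 126·(-32) + 109·37 = 1.
Multiplying through by 335: s = (-32)·335 = -10720, t = 37·335 = 12395 is a solution.
Shifting by a multiple of (109, −126) keeps it a solution: s = -10720 + 99·109 = 71, t = 12395 − 99·126 = -79.
Check: 252·71 + 218·(-79) = 17892 − 17222 = 670. ✓

s = 71, t = -79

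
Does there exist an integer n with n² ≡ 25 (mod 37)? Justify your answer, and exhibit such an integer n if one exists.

Take n = 5. Then 5² = 25, and since 0 ≤ 25 < 37 this is already reduced: 5² ≡ 25 (mod 37).

n = 5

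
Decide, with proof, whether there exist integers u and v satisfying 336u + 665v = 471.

gcd(336, 665) = 7, so every integer of the form 336u + 665v is a multiple of 7.
But 471 is not a multiple of 7 (it leaves remainder 2).
Therefore 336u + 665v = 471 has no solution in integers.

No such integers exist.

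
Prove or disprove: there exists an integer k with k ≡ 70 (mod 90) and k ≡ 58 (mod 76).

k = 970

gcd(90, 76) = 2. A simultaneous solution exists iff 70 ≡ 58 (mod 2); here 70 mod 2 = 0 = 58 mod 2, so it does.
Write k = 70 + 90t. Then 90t ≡ 58 − 70 ≡ 64 (mod 76); dividing through by 2 gives 45t ≡ 32 (mod 38).
45 ≡ 7 (mod 38), so this reads 7t ≡ 32 (mod 38). Invert 7 mod 38 by the Euclidean algorithm: 38 = 5·7 + 3, 7 = 2·3 + 1, 3 = 3·1 + 0; back-substituting, 1 = 7 − 2·3 = 7 − 2·(38 − 5·7) = −2·38 + 11·7. Hence 7·11 ≡ 1, so 7⁻¹ ≡ 11 (mod 38).
Multiplying by 11: t ≡ 11·32 = 352 ≡ 10 (mod 38).
Then k = 70 + 90·10 = 970.
Indeed 970 ≡ 70 (mod 90) and 970 ≡ 58 (mod 76).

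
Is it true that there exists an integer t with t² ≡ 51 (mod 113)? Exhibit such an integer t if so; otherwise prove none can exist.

Take t = 27. Then 27² = 729 = 6·113 + 51, so 27² ≡ 51 (mod 113).

t = 27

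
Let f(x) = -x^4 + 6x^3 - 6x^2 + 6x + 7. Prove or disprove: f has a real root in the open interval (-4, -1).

f has no root in that interval.

f(-4) = -753 and f(-1) = -12, both negative, so a sign-change argument is unavailable; we show f keeps this sign on the whole interval.
Shift to the endpoint -1: with x = -1 − u (0 < u < 3), one computes f(-1 − u) = -u^4 - 10u^3 - 30u^2 - 40u - 12.
The nonzero coefficients here are all negative, so for u > 0 every term is negative (or zero), and the constant term -12 is strictly negative.
So f is strictly negative on (-4, -1); no root exists in the interval.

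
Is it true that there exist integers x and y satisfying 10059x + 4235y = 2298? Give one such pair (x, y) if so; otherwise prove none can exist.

Any value of 10059x + 4235y is a multiple of gcd(10059, 4235) = 7.
But 2298 = 7·328 + 2, so 7 ∤ 2298.
Hence no integers x, y satisfy the equation.

No such integers exist.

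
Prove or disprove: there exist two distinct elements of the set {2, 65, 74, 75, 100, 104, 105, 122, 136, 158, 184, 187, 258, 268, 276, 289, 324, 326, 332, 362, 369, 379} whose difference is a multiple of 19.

The pair (2, 268) works.

Reduce each element mod 19: 2↦2, 65↦8, 74↦17, 75↦18, 100↦5, 104↦9, 105↦10, 122↦8, 136↦3, 158↦6, 184↦13, 187↦16, 258↦11, 268↦2, 276↦10, 289↦4, 324↦1, 326↦3, 332↦9, 362↦1, 369↦8, 379↦18. The residue 2 repeats (at 2 and 268), and 268 − 2 = 266 = 14·19.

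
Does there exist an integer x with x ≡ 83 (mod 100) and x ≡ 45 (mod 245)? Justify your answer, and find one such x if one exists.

There is no such integer.

gcd(100, 245) = 5. If x ≡ 83 (mod 100) and x ≡ 45 (mod 245), then x ≡ 83 (mod 5) and x ≡ 45 (mod 5).
These are incompatible: 83 − 45 = 38 is not divisible by 5.
So no integer satisfies both congruences.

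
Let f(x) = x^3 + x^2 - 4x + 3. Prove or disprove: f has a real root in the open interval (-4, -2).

Such a root exists.

f(-4) = -29 and f(-2) = 7, which have opposite signs.
Since f is a polynomial it is continuous on [-4, -2].
By the Intermediate Value Theorem f must vanish at some point of (-4, -2).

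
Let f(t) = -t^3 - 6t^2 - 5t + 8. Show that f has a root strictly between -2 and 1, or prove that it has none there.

Yes, f has a root in the interval.

f(-2) = 2 and f(1) = -4, which have opposite signs.
Since f is a polynomial it is continuous on [-2, 1].
By the Intermediate Value Theorem f must vanish at some point of (-2, 1).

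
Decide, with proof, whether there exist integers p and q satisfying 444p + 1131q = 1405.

There are no such integers.

Both 444 and 1131 are divisible by gcd(444, 1131) = 3, hence so is any combination 444p + 1131q.
However 1405 leaves remainder 1 on division by 3.
Hence no integers p, q satisfy the equation.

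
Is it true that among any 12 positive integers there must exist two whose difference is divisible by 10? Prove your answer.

Yes.

There are exactly 10 possible remainders on division by 10.
Placing 12 integers into 10 classes, some class receives at least two — say a and b.
Their difference a − b is then a multiple of 10.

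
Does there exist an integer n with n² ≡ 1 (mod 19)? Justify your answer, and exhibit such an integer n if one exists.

n = 18

n = 18 works: 18² = 324, and 324 − 1 = 323 = 17·19.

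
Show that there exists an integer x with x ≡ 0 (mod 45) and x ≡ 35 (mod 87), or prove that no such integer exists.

No, no such integer exists.

Both moduli are multiples of 3 = gcd(45, 87), so any solution would satisfy x ≡ 0 and x ≡ 35 modulo 3 simultaneously.
However 0 ≡ 0 and 35 ≡ 2 (mod 3), and 0 ≠ 2.
Therefore no such x exists.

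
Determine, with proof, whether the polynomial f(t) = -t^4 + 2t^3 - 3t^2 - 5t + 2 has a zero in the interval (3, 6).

No.

f(3) = -67 and f(6) = -1000, both negative, so a sign-change argument is unavailable; we show f keeps this sign on the whole interval.
Substitute t = 3 + u, where 0 < u < 3 on the interval. Expanding, f(3 + u) = -u^4 - 10u^3 - 39u^2 - 77u - 67.
The nonzero coefficients here are all negative, so for u > 0 every term is negative (or zero), and the constant term -67 is strictly negative.
So f is strictly negative on (3, 6); no root exists in the interval.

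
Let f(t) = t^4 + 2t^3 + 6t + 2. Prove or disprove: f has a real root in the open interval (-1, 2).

f(-1) = -5 and f(2) = 46, which have opposite signs.
As a polynomial, f is continuous on every closed interval.
By the Intermediate Value Theorem, f takes the value 0 somewhere in the open interval.

Such a root exists.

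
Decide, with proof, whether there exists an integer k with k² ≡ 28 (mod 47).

Take k = 34. Then 34² = 1156 = 24·47 + 28, so 34² ≡ 28 (mod 47).

k = 34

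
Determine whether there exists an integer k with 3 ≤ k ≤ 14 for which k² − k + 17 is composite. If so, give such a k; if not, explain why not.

No such integer k in that range exists.

The values for k = 3, 4, …, 14 are 23, 29, 37, 47, 59, 73, 89, 107, 127, 149, 173, 199, and each of these is prime.
So no value in the range makes the expression composite.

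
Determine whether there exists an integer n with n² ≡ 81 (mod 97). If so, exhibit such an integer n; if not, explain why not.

n = 88 works: 88² = 7744, and 7744 − 81 = 7663 = 79·97.

n = 88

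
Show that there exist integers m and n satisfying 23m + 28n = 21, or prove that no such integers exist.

m = 7, n = -5

23 and 28 are coprime, so 23m + 28n ranges over all of ℤ.
Dividing repeatedly: 28 = 1·23 + 5, 23 = 4·5 + 3, 5 = 1·3 + 2, 3 = 1·2 + 1, 2 = 2·1 + 0.
Working back up the chain: 1 = 3 − 1·2 = 3 − (5 − 1·3) = −5 + 2·3 = −5 + 2·(23 − 4·5) = 2·23 − 9·5 = 2·23 − 9·(28 − 1·23) = −9·28 + 11·23. So 23·11 + 28·(-9) = 1.
Scaling by 21 gives the particular solution (m, n) = (231, -189).
Subtracting 8·28 from m and adding 8·23 to n gives the tidier solution (7, -5).
Indeed 23·7 + 28·(-5) = 161 − 140 = 21.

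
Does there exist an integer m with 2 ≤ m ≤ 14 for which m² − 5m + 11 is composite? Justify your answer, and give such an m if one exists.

At m = 8: 8² − 5·8 + 11 = 35 = 5·7, which is composite.

m = 8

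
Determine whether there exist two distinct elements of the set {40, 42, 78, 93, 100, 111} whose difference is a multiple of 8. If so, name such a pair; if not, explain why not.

No such pair exists.

Two integers differ by a multiple of 8 exactly when they have the same residue mod 8. The residues are 40↦0, 42↦2, 78↦6, 93↦5, 100↦4, 111↦7.
All 6 residues are distinct, so no two elements differ by a multiple of 8.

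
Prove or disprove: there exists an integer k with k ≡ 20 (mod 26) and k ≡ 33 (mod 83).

k = 1112

The moduli 26 and 83 are coprime, so by the Chinese Remainder Theorem a unique solution modulo 2158 exists.
Write k = 20 + 26t and require 20 + 26t ≡ 33 (mod 83), i.e. 26t ≡ 13 (mod 83).
To invert 26 modulo 83: 83 = 3·26 + 5, 26 = 5·5 + 1, 5 = 5·1 + 0, and unwinding, 1 = 26 − 5·5 = 26 − 5·(83 − 3·26) = −5·83 + 16·26. Thus 26⁻¹ ≡ 16 (mod 83).
Multiplying by 16: t ≡ 16·13 = 208 ≡ 42 (mod 83).
With t = 42: k = 20 + 26·42 = 1112.
Indeed 1112 ≡ 20 (mod 26) and 1112 ≡ 33 (mod 83).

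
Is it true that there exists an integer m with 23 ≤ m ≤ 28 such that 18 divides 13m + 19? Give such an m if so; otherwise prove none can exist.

There is no such integer m in that range.

The values of 13m + 19 for m = 23, 24, …, 28 are 318, 331, 344, 357, 370, 383; reduced mod 18 these are 12, 7, 2, 15, 10, 5.
None is 0, so 18 never divides 13m + 19 on this range.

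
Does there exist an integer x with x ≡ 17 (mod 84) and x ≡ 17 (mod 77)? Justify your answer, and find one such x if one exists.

Here gcd(84, 77) = 7, and both 17 and 17 leave remainder 3 mod 7, so the system is consistent.
In fact x = 17 itself already satisfies 17 mod 77 = 17.
Indeed 17 ≡ 17 (mod 84) and 17 ≡ 17 (mod 77).

x = 17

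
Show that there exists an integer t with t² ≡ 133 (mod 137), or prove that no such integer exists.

t = 74 works: 74² = 5476, and 5476 − 133 = 5343 = 39·137.

t = 74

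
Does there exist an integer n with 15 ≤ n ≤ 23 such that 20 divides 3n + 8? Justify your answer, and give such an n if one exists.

No such integer n in that range exists.

The values of 3n + 8 for n = 15, 16, …, 23 are 53, 56, 59, 62, 65, 68, 71, 74, 77; reduced mod 20 these are 13, 16, 19, 2, 5, 8, 11, 14, 17.
Since 0 is absent from this list, 20 ∤ 3n + 8 for every n with 15 ≤ n ≤ 23.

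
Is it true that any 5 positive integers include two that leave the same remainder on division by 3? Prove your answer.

Yes, this is always true.

Partition the integers by their residue mod 3; there are 3 classes.
With 5 integers and only 3 classes, the pigeonhole principle forces two of them, say a and b, into the same class.
So a and b have equal remainders mod 3, which is exactly what was to be shown.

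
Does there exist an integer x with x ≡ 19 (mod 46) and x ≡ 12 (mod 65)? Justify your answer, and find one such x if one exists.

gcd(46, 65) = 1, so the Chinese Remainder Theorem guarantees exactly one residue class mod 2990 satisfying both.
Write x = 19 + 46t and require 19 + 46t ≡ 12 (mod 65), i.e. 46t ≡ 58 (mod 65).
To invert 46 modulo 65: 65 = 1·46 + 19, 46 = 2·19 + 8, 19 = 2·8 + 3, 8 = 2·3 + 2, 3 = 1·2 + 1, 2 = 2·1 + 0, and unwinding, 1 = 3 − 1·2 = 3 − (8 − 2·3) = −8 + 3·3 = −8 + 3·(19 − 2·8) = 3·19 − 7·8 = 3·19 − 7·(46 − 2·19) = −7·46 + 17·19 = −7·46 + 17·(65 − 1·46) = 17·65 − 24·46. Thus 46⁻¹ ≡ -24 ≡ 41 (mod 65).
Therefore t ≡ 41·58 = 2378 ≡ 38 (mod 65).
With t = 38: x = 19 + 46·38 = 1767.
Check: 1767 mod 46 = 19, 1767 mod 65 = 12. ✓

x = 1767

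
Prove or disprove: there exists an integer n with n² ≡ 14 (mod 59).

59 is prime, so by Euler's criterion 14 is a square mod 59 iff 14^((59−1)/2) = 14^29 ≡ 1 (mod 59).
Repeated squaring mod 59: 14^2 = 196 ≡ 19; 14^4 ≡ 19² = 361 ≡ 7; 14^8 ≡ 7² = 49 ≡ 49; 14^16 ≡ 49² = 2401 ≡ 41.
Since 29 = 16 + 8 + 4 + 1, 14^29 ≡ 41 · 49 · 7 · 14; multiplying out mod 59: 41·49 = 2009 ≡ 3, then 3·7 = 21 ≡ 21, then 21·14 = 294 ≡ 58. Thus 14^29 ≡ 58 ≡ −1 (mod 59).
The value −1 means 14 is a non-residue modulo 59, so n² ≡ 14 (mod 59) is impossible.

There is no such integer.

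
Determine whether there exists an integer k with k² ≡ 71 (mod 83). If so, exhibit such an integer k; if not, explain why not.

83 is prime, so by Euler's criterion 71 is a square mod 83 iff 71^((83−1)/2) = 71^41 ≡ 1 (mod 83).
Squaring successively (mod 83): 71^2 = 5041 ≡ 61; 71^4 ≡ 61² = 3721 ≡ 69; 71^8 ≡ 69² = 4761 ≡ 30; 71^16 ≡ 30² = 900 ≡ 70; 71^32 ≡ 70² = 4900 ≡ 3.
Since 41 = 32 + 8 + 1, 71^41 ≡ 3 · 30 · 71; multiplying out mod 83: 3·30 = 90 ≡ 7, then 7·71 = 497 ≡ 82. Thus 71^41 ≡ 82 ≡ −1 (mod 83).
By Euler's criterion 71 is a quadratic non-residue mod 83: no k satisfies k² ≡ 71 (mod 83).

There is no such integer.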